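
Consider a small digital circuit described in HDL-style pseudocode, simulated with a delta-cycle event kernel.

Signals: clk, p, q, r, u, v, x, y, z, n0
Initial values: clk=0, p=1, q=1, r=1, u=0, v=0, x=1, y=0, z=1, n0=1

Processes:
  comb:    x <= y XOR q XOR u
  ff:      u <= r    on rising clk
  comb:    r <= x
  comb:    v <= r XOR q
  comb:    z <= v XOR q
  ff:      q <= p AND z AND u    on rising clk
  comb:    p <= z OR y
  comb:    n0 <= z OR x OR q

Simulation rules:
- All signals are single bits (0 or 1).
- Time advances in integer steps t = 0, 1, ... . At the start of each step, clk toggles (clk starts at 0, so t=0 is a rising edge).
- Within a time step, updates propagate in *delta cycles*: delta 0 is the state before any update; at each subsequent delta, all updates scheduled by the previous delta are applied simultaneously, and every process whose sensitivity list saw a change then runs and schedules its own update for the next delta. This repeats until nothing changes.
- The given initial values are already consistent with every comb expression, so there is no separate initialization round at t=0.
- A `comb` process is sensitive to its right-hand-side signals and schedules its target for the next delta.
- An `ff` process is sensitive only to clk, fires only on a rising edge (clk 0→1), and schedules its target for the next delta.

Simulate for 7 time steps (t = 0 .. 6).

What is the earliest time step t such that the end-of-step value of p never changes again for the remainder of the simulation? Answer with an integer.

2

t0.Δ0 v=0 u=0 q=1 r=1 z=1 y=0 x=1 p=1 n0=1 clk=0
t0.Δ1 v=0 u=0 q=1 r=1 z=1 y=0 x=1 p=1 n0=1 clk=1
t0.Δ2 v=0 u=1 q=0 r=1 z=1 y=0 x=1 p=1 n0=1 clk=1
t0.Δ3 v=1 u=1 q=0 r=1 z=0 y=0 x=1 p=1 n0=1 clk=1
t0.Δ4 v=1 u=1 q=0 r=1 z=1 y=0 x=1 p=0 n0=1 clk=1
t0.Δ5 v=1 u=1 q=0 r=1 z=1 y=0 x=1 p=1 n0=1 clk=1
t1.Δ0 v=1 u=1 q=0 r=1 z=1 y=0 x=1 p=1 n0=1 clk=1
t1.Δ1 v=1 u=1 q=0 r=1 z=1 y=0 x=1 p=1 n0=1 clk=0
t2.Δ0 v=1 u=1 q=0 r=1 z=1 y=0 x=1 p=1 n0=1 clk=0
t2.Δ1 v=1 u=1 q=0 r=1 z=1 y=0 x=1 p=1 n0=1 clk=1
t2.Δ2 v=1 u=1 q=1 r=1 z=1 y=0 x=1 p=1 n0=1 clk=1
t2.Δ3 v=0 u=1 q=1 r=1 z=0 y=0 x=0 p=1 n0=1 clk=1
t2.Δ4 v=0 u=1 q=1 r=0 z=1 y=0 x=0 p=0 n0=1 clk=1
t2.Δ5 v=1 u=1 q=1 r=0 z=1 y=0 x=0 p=1 n0=1 clk=1
t2.Δ6 v=1 u=1 q=1 r=0 z=0 y=0 x=0 p=1 n0=1 clk=1
t2.Δ7 v=1 u=1 q=1 r=0 z=0 y=0 x=0 p=0 n0=1 clk=1
t3.Δ0 v=1 u=1 q=1 r=0 z=0 y=0 x=0 p=0 n0=1 clk=1
t3.Δ1 v=1 u=1 q=1 r=0 z=0 y=0 x=0 p=0 n0=1 clk=0
t4.Δ0 v=1 u=1 q=1 r=0 z=0 y=0 x=0 p=0 n0=1 clk=0
t4.Δ1 v=1 u=1 q=1 r=0 z=0 y=0 x=0 p=0 n0=1 clk=1
t4.Δ2 v=1 u=0 q=0 r=0 z=0 y=0 x=0 p=0 n0=1 clk=1
t4.Δ3 v=0 u=0 q=0 r=0 z=1 y=0 x=0 p=0 n0=0 clk=1
t4.Δ4 v=0 u=0 q=0 r=0 z=0 y=0 x=0 p=1 n0=1 clk=1
t4.Δ5 v=0 u=0 q=0 r=0 z=0 y=0 x=0 p=0 n0=0 clk=1
t5.Δ0 v=0 u=0 q=0 r=0 z=0 y=0 x=0 p=0 n0=0 clk=1
t5.Δ1 v=0 u=0 q=0 r=0 z=0 y=0 x=0 p=0 n0=0 clk=0
t6.Δ0 v=0 u=0 q=0 r=0 z=0 y=0 x=0 p=0 n0=0 clk=0
t6.Δ1 v=0 u=0 q=0 r=0 z=0 y=0 x=0 p=0 n0=0 clk=1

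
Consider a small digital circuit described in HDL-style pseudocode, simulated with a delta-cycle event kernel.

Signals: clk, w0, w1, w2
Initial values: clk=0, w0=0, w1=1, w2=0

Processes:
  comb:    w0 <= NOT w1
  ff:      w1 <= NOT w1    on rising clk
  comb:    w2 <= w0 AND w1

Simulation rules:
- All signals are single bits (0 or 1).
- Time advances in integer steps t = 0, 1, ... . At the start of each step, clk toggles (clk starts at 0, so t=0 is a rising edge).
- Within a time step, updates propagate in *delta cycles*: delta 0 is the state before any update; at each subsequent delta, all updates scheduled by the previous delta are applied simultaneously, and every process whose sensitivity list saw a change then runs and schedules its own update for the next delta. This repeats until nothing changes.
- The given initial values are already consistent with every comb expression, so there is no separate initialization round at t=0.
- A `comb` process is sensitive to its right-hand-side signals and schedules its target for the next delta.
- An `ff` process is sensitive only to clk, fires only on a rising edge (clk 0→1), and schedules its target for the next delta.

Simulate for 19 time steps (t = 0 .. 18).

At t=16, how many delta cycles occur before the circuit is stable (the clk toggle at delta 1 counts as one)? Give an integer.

t=0 Δ0: clk=0 w1=1 w2=0 w0=0
  Δ1: clk:0→1
  Δ2: w1:1→0
  Δ3: w0:0→1
  (3Δ to stable)
t=1 Δ0: clk=1 w1=0 w2=0 w0=1
  Δ1: clk:1→0
  (1Δ to stable)
t=2 Δ0: clk=0 w1=0 w2=0 w0=1
  Δ1: clk:0→1
  Δ2: w1:0→1
  Δ3: w2:0→1, w0:1→0
  Δ4: w2:1→0
  (4Δ to stable)
t=3 Δ0: clk=1 w1=1 w2=0 w0=0
  Δ1: clk:1→0
  (1Δ to stable)
t=4 Δ0: clk=0 w1=1 w2=0 w0=0
  Δ1: clk:0→1
  Δ2: w1:1→0
  Δ3: w0:0→1
  (3Δ to stable)
t=5 Δ0: clk=1 w1=0 w2=0 w0=1
  Δ1: clk:1→0
  (1Δ to stable)
t=6 Δ0: clk=0 w1=0 w2=0 w0=1
  Δ1: clk:0→1
  Δ2: w1:0→1
  Δ3: w2:0→1, w0:1→0
  Δ4: w2:1→0
  (4Δ to stable)
t=7 Δ0: clk=1 w1=1 w2=0 w0=0
  Δ1: clk:1→0
  (1Δ to stable)
t=8 Δ0: clk=0 w1=1 w2=0 w0=0
  Δ1: clk:0→1
  Δ2: w1:1→0
  Δ3: w0:0→1
  (3Δ to stable)
t=9 Δ0: clk=1 w1=0 w2=0 w0=1
  Δ1: clk:1→0
  (1Δ to stable)
t=10 Δ0: clk=0 w1=0 w2=0 w0=1
  Δ1: clk:0→1
  Δ2: w1:0→1
  Δ3: w2:0→1, w0:1→0
  Δ4: w2:1→0
  (4Δ to stable)
t=11 Δ0: clk=1 w1=1 w2=0 w0=0
  Δ1: clk:1→0
  (1Δ to stable)
t=12 Δ0: clk=0 w1=1 w2=0 w0=0
  Δ1: clk:0→1
  Δ2: w1:1→0
  Δ3: w0:0→1
  (3Δ to stable)
t=13 Δ0: clk=1 w1=0 w2=0 w0=1
  Δ1: clk:1→0
  (1Δ to stable)
t=14 Δ0: clk=0 w1=0 w2=0 w0=1
  Δ1: clk:0→1
  Δ2: w1:0→1
  Δ3: w2:0→1, w0:1→0
  Δ4: w2:1→0
  (4Δ to stable)
t=15 Δ0: clk=1 w1=1 w2=0 w0=0
  Δ1: clk:1→0
  (1Δ to stable)
t=16 Δ0: clk=0 w1=1 w2=0 w0=0
  Δ1: clk:0→1
  Δ2: w1:1→0
  Δ3: w0:0→1
  (3Δ to stable)
t=17 Δ0: clk=1 w1=0 w2=0 w0=1
  Δ1: clk:1→0
  (1Δ to stable)
t=18 Δ0: clk=0 w1=0 w2=0 w0=1
  Δ1: clk:0→1
  Δ2: w1:0→1
  Δ3: w2:0→1, w0:1→0
  Δ4: w2:1→0
  (4Δ to stable)

3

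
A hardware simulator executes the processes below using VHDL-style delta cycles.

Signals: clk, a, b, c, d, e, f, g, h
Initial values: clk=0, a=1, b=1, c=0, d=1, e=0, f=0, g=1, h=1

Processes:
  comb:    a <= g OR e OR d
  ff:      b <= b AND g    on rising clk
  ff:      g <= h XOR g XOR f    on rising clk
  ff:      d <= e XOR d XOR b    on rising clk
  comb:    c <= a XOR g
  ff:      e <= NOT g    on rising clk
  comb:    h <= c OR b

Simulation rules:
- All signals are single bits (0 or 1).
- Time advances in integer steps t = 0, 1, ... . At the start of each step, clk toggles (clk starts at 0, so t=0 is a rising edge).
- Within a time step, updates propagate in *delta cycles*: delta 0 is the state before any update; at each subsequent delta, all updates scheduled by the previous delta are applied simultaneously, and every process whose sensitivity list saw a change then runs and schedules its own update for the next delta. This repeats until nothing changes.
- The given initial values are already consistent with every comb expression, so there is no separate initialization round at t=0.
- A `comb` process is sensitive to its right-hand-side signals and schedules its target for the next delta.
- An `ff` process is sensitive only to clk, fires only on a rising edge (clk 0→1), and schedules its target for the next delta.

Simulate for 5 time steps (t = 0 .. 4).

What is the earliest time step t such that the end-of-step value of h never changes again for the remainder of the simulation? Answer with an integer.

2

t=0 Δ0: clk=0 g=1 c=0 d=1 b=1 e=0 a=1 f=0 h=1
  Δ1: clk:0→1
  Δ2: g:1→0, d:1→0
  Δ3: c:0→1, a:1→0
  Δ4: c:1→0
  (4Δ to stable)
t=1 Δ0: clk=1 g=0 c=0 d=0 b=1 e=0 a=0 f=0 h=1
  Δ1: clk:1→0
  (1Δ to stable)
t=2 Δ0: clk=0 g=0 c=0 d=0 b=1 e=0 a=0 f=0 h=1
  Δ1: clk:0→1
  Δ2: g:0→1, d:0→1, b:1→0, e:0→1
  Δ3: c:0→1, a:0→1, h:1→0
  Δ4: c:1→0, h:0→1
  Δ5: h:1→0
  (5Δ to stable)
t=3 Δ0: clk=1 g=1 c=0 d=1 b=0 e=1 a=1 f=0 h=0
  Δ1: clk:1→0
  (1Δ to stable)
t=4 Δ0: clk=0 g=1 c=0 d=1 b=0 e=1 a=1 f=0 h=0
  Δ1: clk:0→1
  Δ2: d:1→0, e:1→0
  (2Δ to stable)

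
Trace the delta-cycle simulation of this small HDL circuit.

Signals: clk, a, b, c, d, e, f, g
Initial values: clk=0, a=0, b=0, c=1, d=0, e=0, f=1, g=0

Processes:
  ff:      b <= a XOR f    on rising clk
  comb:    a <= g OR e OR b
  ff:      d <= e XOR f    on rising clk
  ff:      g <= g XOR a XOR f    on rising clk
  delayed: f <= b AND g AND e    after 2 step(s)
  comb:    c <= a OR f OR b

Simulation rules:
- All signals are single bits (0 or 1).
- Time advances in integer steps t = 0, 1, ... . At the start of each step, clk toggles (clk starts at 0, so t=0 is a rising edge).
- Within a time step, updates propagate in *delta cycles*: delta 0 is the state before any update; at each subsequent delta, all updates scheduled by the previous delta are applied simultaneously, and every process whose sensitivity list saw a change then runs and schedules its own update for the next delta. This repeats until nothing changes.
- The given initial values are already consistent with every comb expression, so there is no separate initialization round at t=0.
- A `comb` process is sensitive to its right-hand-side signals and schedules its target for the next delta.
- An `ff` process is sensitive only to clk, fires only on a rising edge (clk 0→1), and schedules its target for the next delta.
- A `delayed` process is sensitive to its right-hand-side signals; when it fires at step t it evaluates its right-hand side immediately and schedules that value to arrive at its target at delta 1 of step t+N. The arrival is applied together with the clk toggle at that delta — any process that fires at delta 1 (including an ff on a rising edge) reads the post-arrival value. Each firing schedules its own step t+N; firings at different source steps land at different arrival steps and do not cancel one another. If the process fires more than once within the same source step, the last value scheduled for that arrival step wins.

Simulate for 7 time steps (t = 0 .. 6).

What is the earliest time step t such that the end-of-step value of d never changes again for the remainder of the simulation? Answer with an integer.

t=0 Δ0: a=0 d=0 c=1 f=1 e=0 clk=0 g=0 b=0
  Δ1: clk:0→1
  Δ2: d:0→1, g:0→1, b:0→1
  Δ3: a:0→1
  (3Δ to stable)
t=1 Δ0: a=1 d=1 c=1 f=1 e=0 clk=1 g=1 b=1
  Δ1: clk:1→0
  (1Δ to stable)
t=2 Δ0: a=1 d=1 c=1 f=1 e=0 clk=0 g=1 b=1
  Δ1: f:1→0, clk:0→1
  Δ2: d:1→0, g:1→0
  (2Δ to stable)
t=3 Δ0: a=1 d=0 c=1 f=0 e=0 clk=1 g=0 b=1
  Δ1: clk:1→0
  (1Δ to stable)
t=4 Δ0: a=1 d=0 c=1 f=0 e=0 clk=0 g=0 b=1
  Δ1: clk:0→1
  Δ2: g:0→1
  (2Δ to stable)
t=5 Δ0: a=1 d=0 c=1 f=0 e=0 clk=1 g=1 b=1
  Δ1: clk:1→0
  (1Δ to stable)
t=6 Δ0: a=1 d=0 c=1 f=0 e=0 clk=0 g=1 b=1
  Δ1: clk:0→1
  Δ2: g:1→0
  (2Δ to stable)

2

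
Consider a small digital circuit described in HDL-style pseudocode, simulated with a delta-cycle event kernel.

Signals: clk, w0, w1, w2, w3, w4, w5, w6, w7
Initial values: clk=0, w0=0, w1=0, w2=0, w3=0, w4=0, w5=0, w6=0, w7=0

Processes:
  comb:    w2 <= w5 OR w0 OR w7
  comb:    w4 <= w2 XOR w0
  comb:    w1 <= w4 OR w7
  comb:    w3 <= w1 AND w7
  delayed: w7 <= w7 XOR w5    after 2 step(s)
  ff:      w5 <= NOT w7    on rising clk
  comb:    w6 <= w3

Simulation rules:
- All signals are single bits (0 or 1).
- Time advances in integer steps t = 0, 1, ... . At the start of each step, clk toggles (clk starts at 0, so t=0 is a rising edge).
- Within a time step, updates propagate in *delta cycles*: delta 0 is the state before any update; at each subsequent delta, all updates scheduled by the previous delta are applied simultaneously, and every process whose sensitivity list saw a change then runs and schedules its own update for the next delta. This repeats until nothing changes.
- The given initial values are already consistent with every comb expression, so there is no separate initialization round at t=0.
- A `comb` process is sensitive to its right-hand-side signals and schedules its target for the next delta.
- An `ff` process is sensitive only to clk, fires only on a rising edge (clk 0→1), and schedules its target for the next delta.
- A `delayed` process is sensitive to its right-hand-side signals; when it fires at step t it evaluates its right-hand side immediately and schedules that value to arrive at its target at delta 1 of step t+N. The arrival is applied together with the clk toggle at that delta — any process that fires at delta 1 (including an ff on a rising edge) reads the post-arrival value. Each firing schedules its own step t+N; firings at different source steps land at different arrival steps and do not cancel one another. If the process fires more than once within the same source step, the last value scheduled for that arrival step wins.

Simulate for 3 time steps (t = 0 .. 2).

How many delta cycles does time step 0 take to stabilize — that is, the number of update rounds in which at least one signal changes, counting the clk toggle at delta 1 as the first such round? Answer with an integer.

[bits: w2,clk,w4,w6,w7,w3,w1,w5,w0]
t=0: Δ0=000000000 Δ1=010000000 Δ2=010000010 Δ3=110000010 Δ4=111000010 Δ5=111000110 | 5Δ
t=1: Δ0=111000110 Δ1=101000110 | 1Δ
t=2: Δ0=101000110 Δ1=111010110 Δ2=111011100 Δ3=111111100 | 3Δ

5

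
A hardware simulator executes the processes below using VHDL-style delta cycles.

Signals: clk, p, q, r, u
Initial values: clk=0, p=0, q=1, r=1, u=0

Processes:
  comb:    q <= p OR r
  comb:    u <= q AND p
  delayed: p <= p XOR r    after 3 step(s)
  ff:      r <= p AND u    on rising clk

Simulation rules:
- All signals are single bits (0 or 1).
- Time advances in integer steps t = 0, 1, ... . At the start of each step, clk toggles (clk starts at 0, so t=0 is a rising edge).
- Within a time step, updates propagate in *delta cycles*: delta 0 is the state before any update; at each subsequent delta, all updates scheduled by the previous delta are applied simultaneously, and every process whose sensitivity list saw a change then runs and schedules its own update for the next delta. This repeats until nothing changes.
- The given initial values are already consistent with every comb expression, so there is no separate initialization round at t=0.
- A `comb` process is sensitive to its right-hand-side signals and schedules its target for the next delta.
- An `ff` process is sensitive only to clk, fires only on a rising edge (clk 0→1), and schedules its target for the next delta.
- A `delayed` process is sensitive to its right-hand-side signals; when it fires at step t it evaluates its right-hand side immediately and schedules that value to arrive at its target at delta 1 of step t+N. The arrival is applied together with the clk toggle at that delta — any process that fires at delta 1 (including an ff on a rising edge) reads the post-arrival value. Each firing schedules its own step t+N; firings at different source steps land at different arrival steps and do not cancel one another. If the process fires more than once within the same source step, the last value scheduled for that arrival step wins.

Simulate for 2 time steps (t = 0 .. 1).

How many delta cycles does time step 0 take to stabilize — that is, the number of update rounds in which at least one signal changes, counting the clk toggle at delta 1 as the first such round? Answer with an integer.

[bits: u,r,clk,p,q]
t=0: Δ0=01001 Δ1=01101 Δ2=00101 Δ3=00100 | 3Δ
t=1: Δ0=00100 Δ1=00000 | 1Δ

3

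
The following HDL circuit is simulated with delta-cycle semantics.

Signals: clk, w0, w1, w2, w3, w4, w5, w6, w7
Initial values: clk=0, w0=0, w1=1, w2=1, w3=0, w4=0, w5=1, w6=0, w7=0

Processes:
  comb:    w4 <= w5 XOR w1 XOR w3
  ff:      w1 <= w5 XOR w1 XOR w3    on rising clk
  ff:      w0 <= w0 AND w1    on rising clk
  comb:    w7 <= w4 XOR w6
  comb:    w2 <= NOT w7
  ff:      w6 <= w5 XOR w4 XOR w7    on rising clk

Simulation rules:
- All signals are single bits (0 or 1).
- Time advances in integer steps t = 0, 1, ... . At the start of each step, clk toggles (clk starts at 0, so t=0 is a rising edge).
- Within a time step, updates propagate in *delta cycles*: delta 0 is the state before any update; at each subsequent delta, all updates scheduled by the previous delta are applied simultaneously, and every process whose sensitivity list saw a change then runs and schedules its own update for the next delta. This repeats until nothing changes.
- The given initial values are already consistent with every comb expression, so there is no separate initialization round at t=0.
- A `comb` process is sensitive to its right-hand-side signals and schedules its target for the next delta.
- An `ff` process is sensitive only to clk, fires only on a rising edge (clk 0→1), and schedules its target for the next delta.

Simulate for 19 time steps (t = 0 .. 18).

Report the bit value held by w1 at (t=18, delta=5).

[bits: w6,w0,w1,w2,w7,clk,w4,w5,w3]
t=0: Δ0=001100010 Δ1=001101010 Δ2=100101010 Δ3=100111110 Δ4=100001110 Δ5=100101110 | 5Δ
t=1: Δ0=100101110 Δ1=100100110 | 1Δ
t=2: Δ0=100100110 Δ1=100101110 Δ2=001101110 Δ3=001111010 Δ4=001001010 Δ5=001101010 | 5Δ
t=3: Δ0=001101010 Δ1=001100010 | 1Δ
t=4: Δ0=001100010 Δ1=001101010 Δ2=100101010 Δ3=100111110 Δ4=100001110 Δ5=100101110 | 5Δ
t=5: Δ0=100101110 Δ1=100100110 | 1Δ
t=6: Δ0=100100110 Δ1=100101110 Δ2=001101110 Δ3=001111010 Δ4=001001010 Δ5=001101010 | 5Δ
t=7: Δ0=001101010 Δ1=001100010 | 1Δ
t=8: Δ0=001100010 Δ1=001101010 Δ2=100101010 Δ3=100111110 Δ4=100001110 Δ5=100101110 | 5Δ
t=9: Δ0=100101110 Δ1=100100110 | 1Δ
t=10: Δ0=100100110 Δ1=100101110 Δ2=001101110 Δ3=001111010 Δ4=001001010 Δ5=001101010 | 5Δ
t=11: Δ0=001101010 Δ1=001100010 | 1Δ
t=12: Δ0=001100010 Δ1=001101010 Δ2=100101010 Δ3=100111110 Δ4=100001110 Δ5=100101110 | 5Δ
t=13: Δ0=100101110 Δ1=100100110 | 1Δ
t=14: Δ0=100100110 Δ1=100101110 Δ2=001101110 Δ3=001111010 Δ4=001001010 Δ5=001101010 | 5Δ
t=15: Δ0=001101010 Δ1=001100010 | 1Δ
t=16: Δ0=001100010 Δ1=001101010 Δ2=100101010 Δ3=100111110 Δ4=100001110 Δ5=100101110 | 5Δ
t=17: Δ0=100101110 Δ1=100100110 | 1Δ
t=18: Δ0=100100110 Δ1=100101110 Δ2=001101110 Δ3=001111010 Δ4=001001010 Δ5=001101010 | 5Δ

1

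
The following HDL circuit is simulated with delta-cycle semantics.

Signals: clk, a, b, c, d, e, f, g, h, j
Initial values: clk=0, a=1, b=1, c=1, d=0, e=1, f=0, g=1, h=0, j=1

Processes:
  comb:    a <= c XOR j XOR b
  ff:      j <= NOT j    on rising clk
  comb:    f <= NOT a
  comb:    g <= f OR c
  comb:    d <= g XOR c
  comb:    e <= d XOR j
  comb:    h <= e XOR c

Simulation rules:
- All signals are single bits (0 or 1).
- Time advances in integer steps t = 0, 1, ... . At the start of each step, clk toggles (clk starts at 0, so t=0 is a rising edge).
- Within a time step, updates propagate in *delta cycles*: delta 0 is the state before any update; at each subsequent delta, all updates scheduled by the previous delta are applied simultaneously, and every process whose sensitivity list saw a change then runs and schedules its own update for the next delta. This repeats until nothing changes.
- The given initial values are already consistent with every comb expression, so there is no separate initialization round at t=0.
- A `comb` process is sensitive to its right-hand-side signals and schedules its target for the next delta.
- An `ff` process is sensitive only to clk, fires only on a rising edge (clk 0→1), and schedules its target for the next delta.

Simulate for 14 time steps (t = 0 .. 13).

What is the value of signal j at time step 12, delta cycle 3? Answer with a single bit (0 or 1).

0

t=0 Δ0: d=0 clk=0 a=1 h=0 b=1 c=1 j=1 e=1 f=0 g=1
  Δ1: clk:0→1
  Δ2: j:1→0
  Δ3: a:1→0, e:1→0
  Δ4: h:0→1, f:0→1
  (4Δ to stable)
t=1 Δ0: d=0 clk=1 a=0 h=1 b=1 c=1 j=0 e=0 f=1 g=1
  Δ1: clk:1→0
  (1Δ to stable)
t=2 Δ0: d=0 clk=0 a=0 h=1 b=1 c=1 j=0 e=0 f=1 g=1
  Δ1: clk:0→1
  Δ2: j:0→1
  Δ3: a:0→1, e:0→1
  Δ4: h:1→0, f:1→0
  (4Δ to stable)
t=3 Δ0: d=0 clk=1 a=1 h=0 b=1 c=1 j=1 e=1 f=0 g=1
  Δ1: clk:1→0
  (1Δ to stable)
t=4 Δ0: d=0 clk=0 a=1 h=0 b=1 c=1 j=1 e=1 f=0 g=1
  Δ1: clk:0→1
  Δ2: j:1→0
  Δ3: a:1→0, e:1→0
  Δ4: h:0→1, f:0→1
  (4Δ to stable)
t=5 Δ0: d=0 clk=1 a=0 h=1 b=1 c=1 j=0 e=0 f=1 g=1
  Δ1: clk:1→0
  (1Δ to stable)
t=6 Δ0: d=0 clk=0 a=0 h=1 b=1 c=1 j=0 e=0 f=1 g=1
  Δ1: clk:0→1
  Δ2: j:0→1
  Δ3: a:0→1, e:0→1
  Δ4: h:1→0, f:1→0
  (4Δ to stable)
t=7 Δ0: d=0 clk=1 a=1 h=0 b=1 c=1 j=1 e=1 f=0 g=1
  Δ1: clk:1→0
  (1Δ to stable)
t=8 Δ0: d=0 clk=0 a=1 h=0 b=1 c=1 j=1 e=1 f=0 g=1
  Δ1: clk:0→1
  Δ2: j:1→0
  Δ3: a:1→0, e:1→0
  Δ4: h:0→1, f:0→1
  (4Δ to stable)
t=9 Δ0: d=0 clk=1 a=0 h=1 b=1 c=1 j=0 e=0 f=1 g=1
  Δ1: clk:1→0
  (1Δ to stable)
t=10 Δ0: d=0 clk=0 a=0 h=1 b=1 c=1 j=0 e=0 f=1 g=1
  Δ1: clk:0→1
  Δ2: j:0→1
  Δ3: a:0→1, e:0→1
  Δ4: h:1→0, f:1→0
  (4Δ to stable)
t=11 Δ0: d=0 clk=1 a=1 h=0 b=1 c=1 j=1 e=1 f=0 g=1
  Δ1: clk:1→0
  (1Δ to stable)
t=12 Δ0: d=0 clk=0 a=1 h=0 b=1 c=1 j=1 e=1 f=0 g=1
  Δ1: clk:0→1
  Δ2: j:1→0
  Δ3: a:1→0, e:1→0
  Δ4: h:0→1, f:0→1
  (4Δ to stable)
t=13 Δ0: d=0 clk=1 a=0 h=1 b=1 c=1 j=0 e=0 f=1 g=1
  Δ1: clk:1→0
  (1Δ to stable)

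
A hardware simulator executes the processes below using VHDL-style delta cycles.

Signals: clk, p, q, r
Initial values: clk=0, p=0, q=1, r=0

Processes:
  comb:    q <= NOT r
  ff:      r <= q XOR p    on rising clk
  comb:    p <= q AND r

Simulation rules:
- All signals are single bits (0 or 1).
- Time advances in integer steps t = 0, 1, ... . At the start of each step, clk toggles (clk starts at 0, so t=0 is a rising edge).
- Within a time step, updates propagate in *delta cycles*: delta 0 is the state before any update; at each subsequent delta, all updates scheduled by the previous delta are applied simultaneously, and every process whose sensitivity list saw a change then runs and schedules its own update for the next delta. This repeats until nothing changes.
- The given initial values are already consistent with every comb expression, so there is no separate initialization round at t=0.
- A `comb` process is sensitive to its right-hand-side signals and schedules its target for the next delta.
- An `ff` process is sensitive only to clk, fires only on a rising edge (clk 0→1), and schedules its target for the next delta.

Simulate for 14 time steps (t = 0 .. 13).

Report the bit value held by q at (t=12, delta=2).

1

t=0 Δ0: clk=0 p=0 r=0 q=1
  Δ1: clk:0→1
  Δ2: r:0→1
  Δ3: p:0→1, q:1→0
  Δ4: p:1→0
  (4Δ to stable)
t=1 Δ0: clk=1 p=0 r=1 q=0
  Δ1: clk:1→0
  (1Δ to stable)
t=2 Δ0: clk=0 p=0 r=1 q=0
  Δ1: clk:0→1
  Δ2: r:1→0
  Δ3: q:0→1
  (3Δ to stable)
t=3 Δ0: clk=1 p=0 r=0 q=1
  Δ1: clk:1→0
  (1Δ to stable)
t=4 Δ0: clk=0 p=0 r=0 q=1
  Δ1: clk:0→1
  Δ2: r:0→1
  Δ3: p:0→1, q:1→0
  Δ4: p:1→0
  (4Δ to stable)
t=5 Δ0: clk=1 p=0 r=1 q=0
  Δ1: clk:1→0
  (1Δ to stable)
t=6 Δ0: clk=0 p=0 r=1 q=0
  Δ1: clk:0→1
  Δ2: r:1→0
  Δ3: q:0→1
  (3Δ to stable)
t=7 Δ0: clk=1 p=0 r=0 q=1
  Δ1: clk:1→0
  (1Δ to stable)
t=8 Δ0: clk=0 p=0 r=0 q=1
  Δ1: clk:0→1
  Δ2: r:0→1
  Δ3: p:0→1, q:1→0
  Δ4: p:1→0
  (4Δ to stable)
t=9 Δ0: clk=1 p=0 r=1 q=0
  Δ1: clk:1→0
  (1Δ to stable)
t=10 Δ0: clk=0 p=0 r=1 q=0
  Δ1: clk:0→1
  Δ2: r:1→0
  Δ3: q:0→1
  (3Δ to stable)
t=11 Δ0: clk=1 p=0 r=0 q=1
  Δ1: clk:1→0
  (1Δ to stable)
t=12 Δ0: clk=0 p=0 r=0 q=1
  Δ1: clk:0→1
  Δ2: r:0→1
  Δ3: p:0→1, q:1→0
  Δ4: p:1→0
  (4Δ to stable)
t=13 Δ0: clk=1 p=0 r=1 q=0
  Δ1: clk:1→0
  (1Δ to stable)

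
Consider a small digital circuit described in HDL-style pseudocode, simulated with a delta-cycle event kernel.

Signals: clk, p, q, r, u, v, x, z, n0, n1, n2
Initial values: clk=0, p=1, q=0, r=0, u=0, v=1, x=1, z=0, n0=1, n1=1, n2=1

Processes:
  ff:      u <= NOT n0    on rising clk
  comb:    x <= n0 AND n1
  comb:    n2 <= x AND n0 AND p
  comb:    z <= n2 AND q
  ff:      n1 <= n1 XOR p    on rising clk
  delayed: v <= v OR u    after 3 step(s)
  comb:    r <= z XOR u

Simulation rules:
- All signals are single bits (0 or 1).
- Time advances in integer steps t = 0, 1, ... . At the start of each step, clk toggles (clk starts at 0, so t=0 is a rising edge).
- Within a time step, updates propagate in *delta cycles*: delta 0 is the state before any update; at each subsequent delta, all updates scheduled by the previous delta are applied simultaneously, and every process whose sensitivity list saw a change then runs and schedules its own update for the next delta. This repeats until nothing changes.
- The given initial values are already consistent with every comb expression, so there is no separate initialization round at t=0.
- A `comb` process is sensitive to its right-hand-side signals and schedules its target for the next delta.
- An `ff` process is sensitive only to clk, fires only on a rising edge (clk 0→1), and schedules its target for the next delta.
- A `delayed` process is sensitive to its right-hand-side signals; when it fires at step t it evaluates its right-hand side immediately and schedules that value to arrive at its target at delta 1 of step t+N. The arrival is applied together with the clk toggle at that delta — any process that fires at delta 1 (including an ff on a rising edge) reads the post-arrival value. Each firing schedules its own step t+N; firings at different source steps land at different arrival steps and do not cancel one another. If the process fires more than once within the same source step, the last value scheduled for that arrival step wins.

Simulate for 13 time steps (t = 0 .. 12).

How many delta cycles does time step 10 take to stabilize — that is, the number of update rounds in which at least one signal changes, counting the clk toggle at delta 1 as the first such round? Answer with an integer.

4

t=0 Δ0: clk=0 v=1 q=0 r=0 x=1 n1=1 z=0 u=0 n0=1 p=1 n2=1
  Δ1: clk:0→1
  Δ2: n1:1→0
  Δ3: x:1→0
  Δ4: n2:1→0
  (4Δ to stable)
t=1 Δ0: clk=1 v=1 q=0 r=0 x=0 n1=0 z=0 u=0 n0=1 p=1 n2=0
  Δ1: clk:1→0
  (1Δ to stable)
t=2 Δ0: clk=0 v=1 q=0 r=0 x=0 n1=0 z=0 u=0 n0=1 p=1 n2=0
  Δ1: clk:0→1
  Δ2: n1:0→1
  Δ3: x:0→1
  Δ4: n2:0→1
  (4Δ to stable)
t=3 Δ0: clk=1 v=1 q=0 r=0 x=1 n1=1 z=0 u=0 n0=1 p=1 n2=1
  Δ1: clk:1→0
  (1Δ to stable)
t=4 Δ0: clk=0 v=1 q=0 r=0 x=1 n1=1 z=0 u=0 n0=1 p=1 n2=1
  Δ1: clk:0→1
  Δ2: n1:1→0
  Δ3: x:1→0
  Δ4: n2:1→0
  (4Δ to stable)
t=5 Δ0: clk=1 v=1 q=0 r=0 x=0 n1=0 z=0 u=0 n0=1 p=1 n2=0
  Δ1: clk:1→0
  (1Δ to stable)
t=6 Δ0: clk=0 v=1 q=0 r=0 x=0 n1=0 z=0 u=0 n0=1 p=1 n2=0
  Δ1: clk:0→1
  Δ2: n1:0→1
  Δ3: x:0→1
  Δ4: n2:0→1
  (4Δ to stable)
t=7 Δ0: clk=1 v=1 q=0 r=0 x=1 n1=1 z=0 u=0 n0=1 p=1 n2=1
  Δ1: clk:1→0
  (1Δ to stable)
t=8 Δ0: clk=0 v=1 q=0 r=0 x=1 n1=1 z=0 u=0 n0=1 p=1 n2=1
  Δ1: clk:0→1
  Δ2: n1:1→0
  Δ3: x:1→0
  Δ4: n2:1→0
  (4Δ to stable)
t=9 Δ0: clk=1 v=1 q=0 r=0 x=0 n1=0 z=0 u=0 n0=1 p=1 n2=0
  Δ1: clk:1→0
  (1Δ to stable)
t=10 Δ0: clk=0 v=1 q=0 r=0 x=0 n1=0 z=0 u=0 n0=1 p=1 n2=0
  Δ1: clk:0→1
  Δ2: n1:0→1
  Δ3: x:0→1
  Δ4: n2:0→1
  (4Δ to stable)
t=11 Δ0: clk=1 v=1 q=0 r=0 x=1 n1=1 z=0 u=0 n0=1 p=1 n2=1
  Δ1: clk:1→0
  (1Δ to stable)
t=12 Δ0: clk=0 v=1 q=0 r=0 x=1 n1=1 z=0 u=0 n0=1 p=1 n2=1
  Δ1: clk:0→1
  Δ2: n1:1→0
  Δ3: x:1→0
  Δ4: n2:1→0
  (4Δ to stable)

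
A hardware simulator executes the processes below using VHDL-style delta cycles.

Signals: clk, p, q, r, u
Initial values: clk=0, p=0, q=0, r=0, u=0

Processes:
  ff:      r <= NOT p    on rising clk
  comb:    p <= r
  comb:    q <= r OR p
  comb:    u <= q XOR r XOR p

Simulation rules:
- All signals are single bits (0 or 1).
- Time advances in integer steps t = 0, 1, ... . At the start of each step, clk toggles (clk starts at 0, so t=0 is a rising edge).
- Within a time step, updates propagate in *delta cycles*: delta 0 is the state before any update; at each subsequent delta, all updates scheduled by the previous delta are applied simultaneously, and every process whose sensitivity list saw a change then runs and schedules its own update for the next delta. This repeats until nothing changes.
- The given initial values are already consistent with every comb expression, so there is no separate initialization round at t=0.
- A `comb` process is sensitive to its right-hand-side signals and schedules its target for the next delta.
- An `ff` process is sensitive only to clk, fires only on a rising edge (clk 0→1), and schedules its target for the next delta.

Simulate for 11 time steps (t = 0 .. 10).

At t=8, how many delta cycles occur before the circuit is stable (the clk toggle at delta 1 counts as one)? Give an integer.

3

t0.Δ0 r=0 u=0 clk=0 q=0 p=0
t0.Δ1 r=0 u=0 clk=1 q=0 p=0
t0.Δ2 r=1 u=0 clk=1 q=0 p=0
t0.Δ3 r=1 u=1 clk=1 q=1 p=1
t1.Δ0 r=1 u=1 clk=1 q=1 p=1
t1.Δ1 r=1 u=1 clk=0 q=1 p=1
t2.Δ0 r=1 u=1 clk=0 q=1 p=1
t2.Δ1 r=1 u=1 clk=1 q=1 p=1
t2.Δ2 r=0 u=1 clk=1 q=1 p=1
t2.Δ3 r=0 u=0 clk=1 q=1 p=0
t2.Δ4 r=0 u=1 clk=1 q=0 p=0
t2.Δ5 r=0 u=0 clk=1 q=0 p=0
t3.Δ0 r=0 u=0 clk=1 q=0 p=0
t3.Δ1 r=0 u=0 clk=0 q=0 p=0
t4.Δ0 r=0 u=0 clk=0 q=0 p=0
t4.Δ1 r=0 u=0 clk=1 q=0 p=0
t4.Δ2 r=1 u=0 clk=1 q=0 p=0
t4.Δ3 r=1 u=1 clk=1 q=1 p=1
t5.Δ0 r=1 u=1 clk=1 q=1 p=1
t5.Δ1 r=1 u=1 clk=0 q=1 p=1
t6.Δ0 r=1 u=1 clk=0 q=1 p=1
t6.Δ1 r=1 u=1 clk=1 q=1 p=1
t6.Δ2 r=0 u=1 clk=1 q=1 p=1
t6.Δ3 r=0 u=0 clk=1 q=1 p=0
t6.Δ4 r=0 u=1 clk=1 q=0 p=0
t6.Δ5 r=0 u=0 clk=1 q=0 p=0
t7.Δ0 r=0 u=0 clk=1 q=0 p=0
t7.Δ1 r=0 u=0 clk=0 q=0 p=0
t8.Δ0 r=0 u=0 clk=0 q=0 p=0
t8.Δ1 r=0 u=0 clk=1 q=0 p=0
t8.Δ2 r=1 u=0 clk=1 q=0 p=0
t8.Δ3 r=1 u=1 clk=1 q=1 p=1
t9.Δ0 r=1 u=1 clk=1 q=1 p=1
t9.Δ1 r=1 u=1 clk=0 q=1 p=1
t10.Δ0 r=1 u=1 clk=0 q=1 p=1
t10.Δ1 r=1 u=1 clk=1 q=1 p=1
t10.Δ2 r=0 u=1 clk=1 q=1 p=1
t10.Δ3 r=0 u=0 clk=1 q=1 p=0
t10.Δ4 r=0 u=1 clk=1 q=0 p=0
t10.Δ5 r=0 u=0 clk=1 q=0 p=0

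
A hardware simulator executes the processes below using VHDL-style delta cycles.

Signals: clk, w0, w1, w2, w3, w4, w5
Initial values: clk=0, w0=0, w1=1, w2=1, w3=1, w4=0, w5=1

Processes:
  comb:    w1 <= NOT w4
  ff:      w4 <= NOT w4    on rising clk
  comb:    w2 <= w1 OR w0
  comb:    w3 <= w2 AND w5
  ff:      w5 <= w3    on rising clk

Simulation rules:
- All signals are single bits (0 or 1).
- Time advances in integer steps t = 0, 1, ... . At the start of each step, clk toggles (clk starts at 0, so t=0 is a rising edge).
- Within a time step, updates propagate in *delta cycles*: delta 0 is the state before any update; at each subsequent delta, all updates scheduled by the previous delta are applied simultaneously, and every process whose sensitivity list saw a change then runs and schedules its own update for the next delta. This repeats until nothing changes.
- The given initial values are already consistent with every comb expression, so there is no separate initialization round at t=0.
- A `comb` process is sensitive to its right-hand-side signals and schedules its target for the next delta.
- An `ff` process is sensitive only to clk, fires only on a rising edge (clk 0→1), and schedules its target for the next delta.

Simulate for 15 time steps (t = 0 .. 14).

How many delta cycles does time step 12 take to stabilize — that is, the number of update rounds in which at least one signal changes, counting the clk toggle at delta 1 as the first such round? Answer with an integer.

t0.Δ0 w1=1 w4=0 clk=0 w2=1 w3=1 w5=1 w0=0
t0.Δ1 w1=1 w4=0 clk=1 w2=1 w3=1 w5=1 w0=0
t0.Δ2 w1=1 w4=1 clk=1 w2=1 w3=1 w5=1 w0=0
t0.Δ3 w1=0 w4=1 clk=1 w2=1 w3=1 w5=1 w0=0
t0.Δ4 w1=0 w4=1 clk=1 w2=0 w3=1 w5=1 w0=0
t0.Δ5 w1=0 w4=1 clk=1 w2=0 w3=0 w5=1 w0=0
t1.Δ0 w1=0 w4=1 clk=1 w2=0 w3=0 w5=1 w0=0
t1.Δ1 w1=0 w4=1 clk=0 w2=0 w3=0 w5=1 w0=0
t2.Δ0 w1=0 w4=1 clk=0 w2=0 w3=0 w5=1 w0=0
t2.Δ1 w1=0 w4=1 clk=1 w2=0 w3=0 w5=1 w0=0
t2.Δ2 w1=0 w4=0 clk=1 w2=0 w3=0 w5=0 w0=0
t2.Δ3 w1=1 w4=0 clk=1 w2=0 w3=0 w5=0 w0=0
t2.Δ4 w1=1 w4=0 clk=1 w2=1 w3=0 w5=0 w0=0
t3.Δ0 w1=1 w4=0 clk=1 w2=1 w3=0 w5=0 w0=0
t3.Δ1 w1=1 w4=0 clk=0 w2=1 w3=0 w5=0 w0=0
t4.Δ0 w1=1 w4=0 clk=0 w2=1 w3=0 w5=0 w0=0
t4.Δ1 w1=1 w4=0 clk=1 w2=1 w3=0 w5=0 w0=0
t4.Δ2 w1=1 w4=1 clk=1 w2=1 w3=0 w5=0 w0=0
t4.Δ3 w1=0 w4=1 clk=1 w2=1 w3=0 w5=0 w0=0
t4.Δ4 w1=0 w4=1 clk=1 w2=0 w3=0 w5=0 w0=0
t5.Δ0 w1=0 w4=1 clk=1 w2=0 w3=0 w5=0 w0=0
t5.Δ1 w1=0 w4=1 clk=0 w2=0 w3=0 w5=0 w0=0
t6.Δ0 w1=0 w4=1 clk=0 w2=0 w3=0 w5=0 w0=0
t6.Δ1 w1=0 w4=1 clk=1 w2=0 w3=0 w5=0 w0=0
t6.Δ2 w1=0 w4=0 clk=1 w2=0 w3=0 w5=0 w0=0
t6.Δ3 w1=1 w4=0 clk=1 w2=0 w3=0 w5=0 w0=0
t6.Δ4 w1=1 w4=0 clk=1 w2=1 w3=0 w5=0 w0=0
t7.Δ0 w1=1 w4=0 clk=1 w2=1 w3=0 w5=0 w0=0
t7.Δ1 w1=1 w4=0 clk=0 w2=1 w3=0 w5=0 w0=0
t8.Δ0 w1=1 w4=0 clk=0 w2=1 w3=0 w5=0 w0=0
t8.Δ1 w1=1 w4=0 clk=1 w2=1 w3=0 w5=0 w0=0
t8.Δ2 w1=1 w4=1 clk=1 w2=1 w3=0 w5=0 w0=0
t8.Δ3 w1=0 w4=1 clk=1 w2=1 w3=0 w5=0 w0=0
t8.Δ4 w1=0 w4=1 clk=1 w2=0 w3=0 w5=0 w0=0
t9.Δ0 w1=0 w4=1 clk=1 w2=0 w3=0 w5=0 w0=0
t9.Δ1 w1=0 w4=1 clk=0 w2=0 w3=0 w5=0 w0=0
t10.Δ0 w1=0 w4=1 clk=0 w2=0 w3=0 w5=0 w0=0
t10.Δ1 w1=0 w4=1 clk=1 w2=0 w3=0 w5=0 w0=0
t10.Δ2 w1=0 w4=0 clk=1 w2=0 w3=0 w5=0 w0=0
t10.Δ3 w1=1 w4=0 clk=1 w2=0 w3=0 w5=0 w0=0
t10.Δ4 w1=1 w4=0 clk=1 w2=1 w3=0 w5=0 w0=0
t11.Δ0 w1=1 w4=0 clk=1 w2=1 w3=0 w5=0 w0=0
t11.Δ1 w1=1 w4=0 clk=0 w2=1 w3=0 w5=0 w0=0
t12.Δ0 w1=1 w4=0 clk=0 w2=1 w3=0 w5=0 w0=0
t12.Δ1 w1=1 w4=0 clk=1 w2=1 w3=0 w5=0 w0=0
t12.Δ2 w1=1 w4=1 clk=1 w2=1 w3=0 w5=0 w0=0
t12.Δ3 w1=0 w4=1 clk=1 w2=1 w3=0 w5=0 w0=0
t12.Δ4 w1=0 w4=1 clk=1 w2=0 w3=0 w5=0 w0=0
t13.Δ0 w1=0 w4=1 clk=1 w2=0 w3=0 w5=0 w0=0
t13.Δ1 w1=0 w4=1 clk=0 w2=0 w3=0 w5=0 w0=0
t14.Δ0 w1=0 w4=1 clk=0 w2=0 w3=0 w5=0 w0=0
t14.Δ1 w1=0 w4=1 clk=1 w2=0 w3=0 w5=0 w0=0
t14.Δ2 w1=0 w4=0 clk=1 w2=0 w3=0 w5=0 w0=0
t14.Δ3 w1=1 w4=0 clk=1 w2=0 w3=0 w5=0 w0=0
t14.Δ4 w1=1 w4=0 clk=1 w2=1 w3=0 w5=0 w0=0

4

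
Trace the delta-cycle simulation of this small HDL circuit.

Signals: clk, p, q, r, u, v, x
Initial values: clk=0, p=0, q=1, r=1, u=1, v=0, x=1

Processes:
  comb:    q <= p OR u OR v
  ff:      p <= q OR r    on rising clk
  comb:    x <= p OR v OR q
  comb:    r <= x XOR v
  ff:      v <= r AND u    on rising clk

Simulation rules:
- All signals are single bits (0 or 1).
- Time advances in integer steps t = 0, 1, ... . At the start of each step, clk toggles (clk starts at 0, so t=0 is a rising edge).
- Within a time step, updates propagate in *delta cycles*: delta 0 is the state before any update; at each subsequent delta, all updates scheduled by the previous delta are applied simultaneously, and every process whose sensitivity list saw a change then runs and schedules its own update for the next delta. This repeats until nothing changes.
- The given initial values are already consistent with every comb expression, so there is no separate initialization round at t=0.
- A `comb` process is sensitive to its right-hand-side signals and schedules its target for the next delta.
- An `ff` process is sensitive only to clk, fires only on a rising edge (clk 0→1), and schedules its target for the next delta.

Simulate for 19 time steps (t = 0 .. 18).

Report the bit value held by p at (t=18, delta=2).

1

t0.Δ0 p=0 x=1 v=0 r=1 q=1 clk=0 u=1
t0.Δ1 p=0 x=1 v=0 r=1 q=1 clk=1 u=1
t0.Δ2 p=1 x=1 v=1 r=1 q=1 clk=1 u=1
t0.Δ3 p=1 x=1 v=1 r=0 q=1 clk=1 u=1
t1.Δ0 p=1 x=1 v=1 r=0 q=1 clk=1 u=1
t1.Δ1 p=1 x=1 v=1 r=0 q=1 clk=0 u=1
t2.Δ0 p=1 x=1 v=1 r=0 q=1 clk=0 u=1
t2.Δ1 p=1 x=1 v=1 r=0 q=1 clk=1 u=1
t2.Δ2 p=1 x=1 v=0 r=0 q=1 clk=1 u=1
t2.Δ3 p=1 x=1 v=0 r=1 q=1 clk=1 u=1
t3.Δ0 p=1 x=1 v=0 r=1 q=1 clk=1 u=1
t3.Δ1 p=1 x=1 v=0 r=1 q=1 clk=0 u=1
t4.Δ0 p=1 x=1 v=0 r=1 q=1 clk=0 u=1
t4.Δ1 p=1 x=1 v=0 r=1 q=1 clk=1 u=1
t4.Δ2 p=1 x=1 v=1 r=1 q=1 clk=1 u=1
t4.Δ3 p=1 x=1 v=1 r=0 q=1 clk=1 u=1
t5.Δ0 p=1 x=1 v=1 r=0 q=1 clk=1 u=1
t5.Δ1 p=1 x=1 v=1 r=0 q=1 clk=0 u=1
t6.Δ0 p=1 x=1 v=1 r=0 q=1 clk=0 u=1
t6.Δ1 p=1 x=1 v=1 r=0 q=1 clk=1 u=1
t6.Δ2 p=1 x=1 v=0 r=0 q=1 clk=1 u=1
t6.Δ3 p=1 x=1 v=0 r=1 q=1 clk=1 u=1
t7.Δ0 p=1 x=1 v=0 r=1 q=1 clk=1 u=1
t7.Δ1 p=1 x=1 v=0 r=1 q=1 clk=0 u=1
t8.Δ0 p=1 x=1 v=0 r=1 q=1 clk=0 u=1
t8.Δ1 p=1 x=1 v=0 r=1 q=1 clk=1 u=1
t8.Δ2 p=1 x=1 v=1 r=1 q=1 clk=1 u=1
t8.Δ3 p=1 x=1 v=1 r=0 q=1 clk=1 u=1
t9.Δ0 p=1 x=1 v=1 r=0 q=1 clk=1 u=1
t9.Δ1 p=1 x=1 v=1 r=0 q=1 clk=0 u=1
t10.Δ0 p=1 x=1 v=1 r=0 q=1 clk=0 u=1
t10.Δ1 p=1 x=1 v=1 r=0 q=1 clk=1 u=1
t10.Δ2 p=1 x=1 v=0 r=0 q=1 clk=1 u=1
t10.Δ3 p=1 x=1 v=0 r=1 q=1 clk=1 u=1
t11.Δ0 p=1 x=1 v=0 r=1 q=1 clk=1 u=1
t11.Δ1 p=1 x=1 v=0 r=1 q=1 clk=0 u=1
t12.Δ0 p=1 x=1 v=0 r=1 q=1 clk=0 u=1
t12.Δ1 p=1 x=1 v=0 r=1 q=1 clk=1 u=1
t12.Δ2 p=1 x=1 v=1 r=1 q=1 clk=1 u=1
t12.Δ3 p=1 x=1 v=1 r=0 q=1 clk=1 u=1
t13.Δ0 p=1 x=1 v=1 r=0 q=1 clk=1 u=1
t13.Δ1 p=1 x=1 v=1 r=0 q=1 clk=0 u=1
t14.Δ0 p=1 x=1 v=1 r=0 q=1 clk=0 u=1
t14.Δ1 p=1 x=1 v=1 r=0 q=1 clk=1 u=1
t14.Δ2 p=1 x=1 v=0 r=0 q=1 clk=1 u=1
t14.Δ3 p=1 x=1 v=0 r=1 q=1 clk=1 u=1
t15.Δ0 p=1 x=1 v=0 r=1 q=1 clk=1 u=1
t15.Δ1 p=1 x=1 v=0 r=1 q=1 clk=0 u=1
t16.Δ0 p=1 x=1 v=0 r=1 q=1 clk=0 u=1
t16.Δ1 p=1 x=1 v=0 r=1 q=1 clk=1 u=1
t16.Δ2 p=1 x=1 v=1 r=1 q=1 clk=1 u=1
t16.Δ3 p=1 x=1 v=1 r=0 q=1 clk=1 u=1
t17.Δ0 p=1 x=1 v=1 r=0 q=1 clk=1 u=1
t17.Δ1 p=1 x=1 v=1 r=0 q=1 clk=0 u=1
t18.Δ0 p=1 x=1 v=1 r=0 q=1 clk=0 u=1
t18.Δ1 p=1 x=1 v=1 r=0 q=1 clk=1 u=1
t18.Δ2 p=1 x=1 v=0 r=0 q=1 clk=1 u=1
t18.Δ3 p=1 x=1 v=0 r=1 q=1 clk=1 u=1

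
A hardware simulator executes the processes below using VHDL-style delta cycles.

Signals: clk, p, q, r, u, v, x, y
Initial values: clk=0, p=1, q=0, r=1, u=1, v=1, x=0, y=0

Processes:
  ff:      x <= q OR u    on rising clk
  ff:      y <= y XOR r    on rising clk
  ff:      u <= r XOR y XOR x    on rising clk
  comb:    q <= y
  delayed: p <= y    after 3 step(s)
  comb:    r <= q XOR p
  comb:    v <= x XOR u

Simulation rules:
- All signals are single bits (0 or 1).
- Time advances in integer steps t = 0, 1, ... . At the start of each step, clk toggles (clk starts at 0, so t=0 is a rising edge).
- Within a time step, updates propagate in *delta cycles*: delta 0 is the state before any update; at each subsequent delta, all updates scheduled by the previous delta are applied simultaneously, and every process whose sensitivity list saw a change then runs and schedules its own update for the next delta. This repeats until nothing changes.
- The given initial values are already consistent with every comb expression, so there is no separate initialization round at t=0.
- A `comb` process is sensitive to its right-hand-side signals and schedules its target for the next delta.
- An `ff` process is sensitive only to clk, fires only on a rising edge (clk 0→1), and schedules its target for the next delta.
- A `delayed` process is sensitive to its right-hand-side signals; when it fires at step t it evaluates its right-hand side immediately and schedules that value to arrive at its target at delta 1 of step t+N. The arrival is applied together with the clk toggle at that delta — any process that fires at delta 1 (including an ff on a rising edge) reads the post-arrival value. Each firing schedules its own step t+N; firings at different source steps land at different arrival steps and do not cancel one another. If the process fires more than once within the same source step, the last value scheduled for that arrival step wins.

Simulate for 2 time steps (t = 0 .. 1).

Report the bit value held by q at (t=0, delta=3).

1

t=0 Δ0: r=1 q=0 v=1 p=1 clk=0 x=0 u=1 y=0
  Δ1: clk:0→1
  Δ2: x:0→1, y:0→1
  Δ3: q:0→1, v:1→0
  Δ4: r:1→0
  (4Δ to stable)
t=1 Δ0: r=0 q=1 v=0 p=1 clk=1 x=1 u=1 y=1
  Δ1: clk:1→0
  (1Δ to stable)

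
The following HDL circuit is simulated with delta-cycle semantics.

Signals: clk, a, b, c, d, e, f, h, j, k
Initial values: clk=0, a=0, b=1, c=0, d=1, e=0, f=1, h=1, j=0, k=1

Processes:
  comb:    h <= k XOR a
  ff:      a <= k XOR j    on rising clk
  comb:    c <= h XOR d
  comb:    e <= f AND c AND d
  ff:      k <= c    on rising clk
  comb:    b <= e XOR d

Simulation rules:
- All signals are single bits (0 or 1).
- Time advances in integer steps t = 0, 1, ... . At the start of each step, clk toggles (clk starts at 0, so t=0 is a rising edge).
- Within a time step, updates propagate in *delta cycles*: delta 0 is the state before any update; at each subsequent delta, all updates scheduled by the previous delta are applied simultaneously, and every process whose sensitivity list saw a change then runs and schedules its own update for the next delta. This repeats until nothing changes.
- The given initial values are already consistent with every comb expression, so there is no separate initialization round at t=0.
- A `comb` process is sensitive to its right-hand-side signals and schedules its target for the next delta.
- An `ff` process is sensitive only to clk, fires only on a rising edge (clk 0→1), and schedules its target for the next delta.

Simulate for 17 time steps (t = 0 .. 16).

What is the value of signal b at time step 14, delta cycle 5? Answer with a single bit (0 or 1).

1

[bits: b,c,d,h,e,f,j,k,a,clk]
t=0: Δ0=1011010100 Δ1=1011010101 Δ2=1011010011 | 2Δ
t=1: Δ0=1011010011 Δ1=1011010010 | 1Δ
t=2: Δ0=1011010010 Δ1=1011010011 Δ2=1011010001 Δ3=1010010001 Δ4=1110010001 Δ5=1110110001 Δ6=0110110001 | 6Δ
t=3: Δ0=0110110001 Δ1=0110110000 | 1Δ
t=4: Δ0=0110110000 Δ1=0110110001 Δ2=0110110101 Δ3=0111110101 Δ4=0011110101 Δ5=0011010101 Δ6=1011010101 | 6Δ
t=5: Δ0=1011010101 Δ1=1011010100 | 1Δ
t=6: Δ0=1011010100 Δ1=1011010101 Δ2=1011010011 | 2Δ
t=7: Δ0=1011010011 Δ1=1011010010 | 1Δ
t=8: Δ0=1011010010 Δ1=1011010011 Δ2=1011010001 Δ3=1010010001 Δ4=1110010001 Δ5=1110110001 Δ6=0110110001 | 6Δ
t=9: Δ0=0110110001 Δ1=0110110000 | 1Δ
t=10: Δ0=0110110000 Δ1=0110110001 Δ2=0110110101 Δ3=0111110101 Δ4=0011110101 Δ5=0011010101 Δ6=1011010101 | 6Δ
t=11: Δ0=1011010101 Δ1=1011010100 | 1Δ
t=12: Δ0=1011010100 Δ1=1011010101 Δ2=1011010011 | 2Δ
t=13: Δ0=1011010011 Δ1=1011010010 | 1Δ
t=14: Δ0=1011010010 Δ1=1011010011 Δ2=1011010001 Δ3=1010010001 Δ4=1110010001 Δ5=1110110001 Δ6=0110110001 | 6Δ
t=15: Δ0=0110110001 Δ1=0110110000 | 1Δ
t=16: Δ0=0110110000 Δ1=0110110001 Δ2=0110110101 Δ3=0111110101 Δ4=0011110101 Δ5=0011010101 Δ6=1011010101 | 6Δ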